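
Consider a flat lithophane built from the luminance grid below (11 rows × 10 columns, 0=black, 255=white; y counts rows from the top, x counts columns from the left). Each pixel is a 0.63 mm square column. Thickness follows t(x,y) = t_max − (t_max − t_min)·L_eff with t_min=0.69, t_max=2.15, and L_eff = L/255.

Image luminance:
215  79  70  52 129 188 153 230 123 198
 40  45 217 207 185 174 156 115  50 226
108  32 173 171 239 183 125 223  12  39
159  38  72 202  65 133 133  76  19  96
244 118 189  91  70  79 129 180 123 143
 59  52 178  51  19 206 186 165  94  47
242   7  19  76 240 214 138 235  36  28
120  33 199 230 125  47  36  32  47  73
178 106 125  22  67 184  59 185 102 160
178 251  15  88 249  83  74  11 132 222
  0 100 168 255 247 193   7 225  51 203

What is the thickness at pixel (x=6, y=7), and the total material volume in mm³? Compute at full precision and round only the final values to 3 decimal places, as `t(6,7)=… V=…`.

t(6,7)=1.944 V=62.757

span = t_max - t_min = 2.15 - 0.69 = 1.460
L(6,7) = 36, L_eff = 36/255 = 0.141176
t(6,7) = 2.15 - 1.460·0.141176 = 1.944
Σt over all 11·10 pixels = 403201/2550 ≈ 158.1180392
V = pitch²·Σt = 0.63²·403201/2550 = 62.757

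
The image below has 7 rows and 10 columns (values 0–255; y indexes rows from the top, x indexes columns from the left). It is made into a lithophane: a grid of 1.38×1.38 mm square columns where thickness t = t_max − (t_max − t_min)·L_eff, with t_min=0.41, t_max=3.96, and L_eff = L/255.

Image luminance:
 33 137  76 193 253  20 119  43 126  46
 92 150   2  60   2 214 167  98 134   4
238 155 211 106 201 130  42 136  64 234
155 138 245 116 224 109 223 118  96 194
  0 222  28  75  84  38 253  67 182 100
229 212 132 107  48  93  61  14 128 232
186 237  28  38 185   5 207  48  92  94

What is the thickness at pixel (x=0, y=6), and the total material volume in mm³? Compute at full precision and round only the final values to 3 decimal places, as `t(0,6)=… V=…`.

t(0,6)=1.371 V=301.777

span = t_max - t_min = 3.96 - 0.41 = 3.550
L(0,6) = 186, L_eff = 186/255 = 0.729412
t(0,6) = 3.96 - 3.550·0.729412 = 1.371
Σt over all 7·10 pixels = 269387/1700 ≈ 158.4629412
V = pitch²·Σt = 1.38²·269387/1700 = 301.777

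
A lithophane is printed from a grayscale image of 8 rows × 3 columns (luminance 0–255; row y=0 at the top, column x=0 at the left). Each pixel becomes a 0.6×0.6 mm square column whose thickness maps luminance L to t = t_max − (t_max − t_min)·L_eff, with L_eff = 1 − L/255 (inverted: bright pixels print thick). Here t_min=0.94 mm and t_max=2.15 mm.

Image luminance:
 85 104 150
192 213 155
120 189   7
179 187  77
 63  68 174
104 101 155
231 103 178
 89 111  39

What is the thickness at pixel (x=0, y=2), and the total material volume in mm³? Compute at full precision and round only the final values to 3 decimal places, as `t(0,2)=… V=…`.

span = t_max - t_min = 2.15 - 0.94 = 1.210
L(0,2) = 120, L_eff = 1 - 120/255 = 0.529412 (inverted)
t(0,2) = 2.15 - 1.210·0.529412 = 1.509
Σt over all 8·3 pixels = 473617/12750 ≈ 37.1464314
V = pitch²·Σt = 0.6²·473617/12750 = 13.373

t(0,2)=1.509 V=13.373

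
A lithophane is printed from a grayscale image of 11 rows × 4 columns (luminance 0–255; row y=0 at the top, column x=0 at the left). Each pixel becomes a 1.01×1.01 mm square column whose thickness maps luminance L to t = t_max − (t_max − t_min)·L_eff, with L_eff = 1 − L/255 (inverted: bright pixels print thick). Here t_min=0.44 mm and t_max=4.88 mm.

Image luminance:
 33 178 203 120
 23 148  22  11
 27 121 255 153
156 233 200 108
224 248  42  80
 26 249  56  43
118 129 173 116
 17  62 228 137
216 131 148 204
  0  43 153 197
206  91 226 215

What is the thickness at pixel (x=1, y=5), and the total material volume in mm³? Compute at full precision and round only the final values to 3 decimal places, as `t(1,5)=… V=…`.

span = t_max - t_min = 4.88 - 0.44 = 4.440
L(1,5) = 249, L_eff = 1 - 249/255 = 0.023529 (inverted)
t(1,5) = 4.88 - 4.440·0.023529 = 4.776
Σt over all 11·4 pixels = 254593/2125 ≈ 119.8084706
V = pitch²·Σt = 1.01²·254593/2125 = 122.217

t(1,5)=4.776 V=122.217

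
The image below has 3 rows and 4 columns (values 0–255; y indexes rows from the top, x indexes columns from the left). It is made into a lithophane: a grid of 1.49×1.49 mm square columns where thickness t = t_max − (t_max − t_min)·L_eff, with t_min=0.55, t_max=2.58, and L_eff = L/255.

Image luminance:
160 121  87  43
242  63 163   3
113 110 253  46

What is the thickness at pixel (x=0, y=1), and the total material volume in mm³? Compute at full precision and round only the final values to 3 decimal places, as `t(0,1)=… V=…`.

span = t_max - t_min = 2.58 - 0.55 = 2.030
L(0,1) = 242, L_eff = 242/255 = 0.949020
t(0,1) = 2.58 - 2.030·0.949020 = 0.653
Σt over all 3·4 pixels = 42039/2125 ≈ 19.7830588
V = pitch²·Σt = 1.49²·42039/2125 = 43.920

t(0,1)=0.653 V=43.920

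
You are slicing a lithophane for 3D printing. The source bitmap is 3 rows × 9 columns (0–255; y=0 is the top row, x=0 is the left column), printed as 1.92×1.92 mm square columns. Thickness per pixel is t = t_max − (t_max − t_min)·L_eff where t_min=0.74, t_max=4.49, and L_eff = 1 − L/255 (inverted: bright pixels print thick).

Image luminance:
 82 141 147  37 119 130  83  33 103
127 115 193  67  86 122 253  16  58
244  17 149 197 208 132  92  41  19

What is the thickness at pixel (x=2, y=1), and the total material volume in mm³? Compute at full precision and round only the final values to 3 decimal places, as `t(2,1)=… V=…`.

span = t_max - t_min = 4.49 - 0.74 = 3.750
L(2,1) = 193, L_eff = 1 - 193/255 = 0.243137 (inverted)
t(2,1) = 4.49 - 3.750·0.243137 = 3.578
Σt over all 3·9 pixels = 109241/1700 ≈ 64.2594118
V = pitch²·Σt = 1.92²·109241/1700 = 236.886

t(2,1)=3.578 V=236.886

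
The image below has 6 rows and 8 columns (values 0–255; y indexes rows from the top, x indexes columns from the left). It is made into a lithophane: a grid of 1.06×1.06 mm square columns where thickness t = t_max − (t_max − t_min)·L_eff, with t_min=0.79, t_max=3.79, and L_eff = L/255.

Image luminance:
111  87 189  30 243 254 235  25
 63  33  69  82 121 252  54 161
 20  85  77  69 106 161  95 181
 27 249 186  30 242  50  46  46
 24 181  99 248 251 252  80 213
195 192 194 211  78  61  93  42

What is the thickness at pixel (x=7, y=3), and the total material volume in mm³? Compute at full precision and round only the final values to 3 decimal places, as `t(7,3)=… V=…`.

t(7,3)=3.249 V=123.863

span = t_max - t_min = 3.79 - 0.79 = 3.000
L(7,3) = 46, L_eff = 46/255 = 0.180392
t(7,3) = 3.79 - 3.000·0.180392 = 3.249
Σt over all 6·8 pixels = 46851/425 ≈ 110.2376471
V = pitch²·Σt = 1.06²·46851/425 = 123.863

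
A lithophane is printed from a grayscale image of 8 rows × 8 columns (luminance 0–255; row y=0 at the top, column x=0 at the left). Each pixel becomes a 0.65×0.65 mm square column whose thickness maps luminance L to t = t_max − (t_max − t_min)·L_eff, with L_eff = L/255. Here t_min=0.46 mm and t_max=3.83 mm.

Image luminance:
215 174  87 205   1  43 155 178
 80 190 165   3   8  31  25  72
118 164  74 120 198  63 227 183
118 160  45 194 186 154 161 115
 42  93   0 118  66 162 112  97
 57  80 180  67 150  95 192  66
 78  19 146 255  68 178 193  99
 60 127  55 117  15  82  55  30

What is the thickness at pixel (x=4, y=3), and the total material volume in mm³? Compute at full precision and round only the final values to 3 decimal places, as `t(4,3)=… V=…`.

t(4,3)=1.372 V=64.109

span = t_max - t_min = 3.83 - 0.46 = 3.370
L(4,3) = 186, L_eff = 186/255 = 0.729412
t(4,3) = 3.83 - 3.370·0.729412 = 1.372
Σt over all 8·8 pixels = 1934659/12750 ≈ 151.7379608
V = pitch²·Σt = 0.65²·1934659/12750 = 64.109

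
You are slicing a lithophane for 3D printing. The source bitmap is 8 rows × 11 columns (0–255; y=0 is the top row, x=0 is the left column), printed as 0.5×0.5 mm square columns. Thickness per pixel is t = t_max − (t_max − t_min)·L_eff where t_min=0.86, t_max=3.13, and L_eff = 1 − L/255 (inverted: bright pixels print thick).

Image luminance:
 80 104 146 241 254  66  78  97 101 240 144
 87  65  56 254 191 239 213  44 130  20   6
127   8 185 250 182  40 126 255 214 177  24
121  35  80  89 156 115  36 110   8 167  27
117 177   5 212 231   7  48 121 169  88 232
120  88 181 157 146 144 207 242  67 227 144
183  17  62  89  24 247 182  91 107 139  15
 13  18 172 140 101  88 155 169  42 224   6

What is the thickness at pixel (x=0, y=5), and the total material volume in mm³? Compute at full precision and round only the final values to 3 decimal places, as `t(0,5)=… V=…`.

span = t_max - t_min = 3.13 - 0.86 = 2.270
L(0,5) = 120, L_eff = 1 - 120/255 = 0.529412 (inverted)
t(0,5) = 3.13 - 2.270·0.529412 = 1.928
Σt over all 8·11 pixels = 2190947/12750 ≈ 171.8389804
V = pitch²·Σt = 0.5²·2190947/12750 = 42.960

t(0,5)=1.928 V=42.960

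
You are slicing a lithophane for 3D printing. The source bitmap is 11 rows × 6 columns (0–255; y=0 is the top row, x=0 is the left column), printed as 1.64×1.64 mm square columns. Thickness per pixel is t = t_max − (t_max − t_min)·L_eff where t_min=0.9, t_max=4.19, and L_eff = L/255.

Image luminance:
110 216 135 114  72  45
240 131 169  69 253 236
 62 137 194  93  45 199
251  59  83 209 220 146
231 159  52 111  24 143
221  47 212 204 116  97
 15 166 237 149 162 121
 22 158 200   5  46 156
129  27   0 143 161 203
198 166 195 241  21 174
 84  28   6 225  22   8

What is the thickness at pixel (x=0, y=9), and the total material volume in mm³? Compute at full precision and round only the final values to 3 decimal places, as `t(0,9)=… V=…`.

t(0,9)=1.635 V=446.289

span = t_max - t_min = 4.19 - 0.9 = 3.290
L(0,9) = 198, L_eff = 198/255 = 0.776471
t(0,9) = 4.19 - 3.290·0.776471 = 1.635
Σt over all 11·6 pixels = 4231253/25500 ≈ 165.9314902
V = pitch²·Σt = 1.64²·4231253/25500 = 446.289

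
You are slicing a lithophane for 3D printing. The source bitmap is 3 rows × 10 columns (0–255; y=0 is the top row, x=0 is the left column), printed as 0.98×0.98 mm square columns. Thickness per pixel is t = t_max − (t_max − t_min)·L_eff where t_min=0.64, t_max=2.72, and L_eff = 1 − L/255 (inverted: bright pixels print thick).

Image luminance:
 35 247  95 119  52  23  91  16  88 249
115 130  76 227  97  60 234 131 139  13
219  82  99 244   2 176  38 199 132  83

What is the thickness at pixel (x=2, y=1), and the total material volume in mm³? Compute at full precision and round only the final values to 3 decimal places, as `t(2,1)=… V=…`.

t(2,1)=1.260 V=45.944

span = t_max - t_min = 2.72 - 0.64 = 2.080
L(2,1) = 76, L_eff = 1 - 76/255 = 0.701961 (inverted)
t(2,1) = 2.72 - 2.080·0.701961 = 1.260
Σt over all 3·10 pixels = 304972/6375 ≈ 47.8387451
V = pitch²·Σt = 0.98²·304972/6375 = 45.944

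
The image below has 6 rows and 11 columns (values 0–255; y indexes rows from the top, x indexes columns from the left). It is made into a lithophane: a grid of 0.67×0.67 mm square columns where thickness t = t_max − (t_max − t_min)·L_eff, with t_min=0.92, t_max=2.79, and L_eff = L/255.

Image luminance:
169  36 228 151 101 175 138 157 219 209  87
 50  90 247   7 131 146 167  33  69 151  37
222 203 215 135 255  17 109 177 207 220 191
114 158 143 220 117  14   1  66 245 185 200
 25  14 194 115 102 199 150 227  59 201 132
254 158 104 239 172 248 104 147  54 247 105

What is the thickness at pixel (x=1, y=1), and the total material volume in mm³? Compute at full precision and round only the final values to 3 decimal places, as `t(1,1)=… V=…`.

t(1,1)=2.130 V=51.512

span = t_max - t_min = 2.79 - 0.92 = 1.870
L(1,1) = 90, L_eff = 90/255 = 0.352941
t(1,1) = 2.79 - 1.870·0.352941 = 2.130
Σt over all 6·11 pixels = 114.752
V = pitch²·Σt = 0.67²·114.752 = 51.512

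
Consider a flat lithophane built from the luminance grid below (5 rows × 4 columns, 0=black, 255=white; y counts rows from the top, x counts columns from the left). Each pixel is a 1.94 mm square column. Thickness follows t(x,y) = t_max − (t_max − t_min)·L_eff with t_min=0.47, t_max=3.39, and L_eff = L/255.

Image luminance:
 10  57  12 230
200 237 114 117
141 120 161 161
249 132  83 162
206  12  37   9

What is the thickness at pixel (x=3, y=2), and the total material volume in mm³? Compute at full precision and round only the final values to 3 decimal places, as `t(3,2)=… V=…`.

t(3,2)=1.546 V=149.585

span = t_max - t_min = 3.39 - 0.47 = 2.920
L(3,2) = 161, L_eff = 161/255 = 0.631373
t(3,2) = 3.39 - 2.920·0.631373 = 1.546
Σt over all 5·4 pixels = 2027/51 ≈ 39.7450980
V = pitch²·Σt = 1.94²·2027/51 = 149.585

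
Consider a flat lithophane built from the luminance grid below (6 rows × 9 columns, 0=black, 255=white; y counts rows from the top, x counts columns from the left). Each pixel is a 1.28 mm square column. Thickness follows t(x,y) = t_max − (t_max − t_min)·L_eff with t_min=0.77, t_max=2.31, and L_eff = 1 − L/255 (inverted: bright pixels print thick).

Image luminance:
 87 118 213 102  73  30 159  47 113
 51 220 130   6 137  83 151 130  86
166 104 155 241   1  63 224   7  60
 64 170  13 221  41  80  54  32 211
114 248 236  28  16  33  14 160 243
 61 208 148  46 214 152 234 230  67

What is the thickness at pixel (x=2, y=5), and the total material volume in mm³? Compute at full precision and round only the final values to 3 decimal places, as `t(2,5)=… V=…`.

t(2,5)=1.664 V=130.411

span = t_max - t_min = 2.31 - 0.77 = 1.540
L(2,5) = 148, L_eff = 1 - 148/255 = 0.419608 (inverted)
t(2,5) = 2.31 - 1.540·0.419608 = 1.664
Σt over all 6·9 pixels = 101486/1275 ≈ 79.5968627
V = pitch²·Σt = 1.28²·101486/1275 = 130.411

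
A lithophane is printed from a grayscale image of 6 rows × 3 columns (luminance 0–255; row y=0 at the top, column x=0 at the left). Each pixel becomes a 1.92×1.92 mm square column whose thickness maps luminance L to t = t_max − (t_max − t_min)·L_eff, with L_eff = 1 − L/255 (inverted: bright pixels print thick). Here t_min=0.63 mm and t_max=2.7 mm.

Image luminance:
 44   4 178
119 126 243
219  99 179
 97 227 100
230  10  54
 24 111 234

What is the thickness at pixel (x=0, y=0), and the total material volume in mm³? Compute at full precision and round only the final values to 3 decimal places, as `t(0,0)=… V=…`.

span = t_max - t_min = 2.7 - 0.63 = 2.070
L(0,0) = 44, L_eff = 1 - 44/255 = 0.827451 (inverted)
t(0,0) = 2.7 - 2.070·0.827451 = 0.987
Σt over all 6·3 pixels = 63738/2125 ≈ 29.9943529
V = pitch²·Σt = 1.92²·63738/2125 = 110.571

t(0,0)=0.987 V=110.571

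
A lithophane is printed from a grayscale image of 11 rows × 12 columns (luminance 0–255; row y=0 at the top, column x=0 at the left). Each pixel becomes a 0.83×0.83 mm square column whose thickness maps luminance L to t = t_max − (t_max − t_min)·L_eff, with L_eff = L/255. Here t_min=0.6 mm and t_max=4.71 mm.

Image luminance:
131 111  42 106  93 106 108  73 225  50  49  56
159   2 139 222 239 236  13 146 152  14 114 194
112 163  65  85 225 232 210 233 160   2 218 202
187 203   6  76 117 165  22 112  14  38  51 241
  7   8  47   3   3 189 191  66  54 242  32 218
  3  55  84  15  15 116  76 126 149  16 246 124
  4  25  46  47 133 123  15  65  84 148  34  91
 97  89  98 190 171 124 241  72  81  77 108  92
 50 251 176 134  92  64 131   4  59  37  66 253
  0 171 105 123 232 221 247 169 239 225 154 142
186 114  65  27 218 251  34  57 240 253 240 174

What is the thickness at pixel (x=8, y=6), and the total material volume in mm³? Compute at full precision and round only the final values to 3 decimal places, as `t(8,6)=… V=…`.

span = t_max - t_min = 4.71 - 0.6 = 4.110
L(8,6) = 84, L_eff = 84/255 = 0.329412
t(8,6) = 4.71 - 4.110·0.329412 = 3.356
Σt over all 11·12 pixels = 3166189/8500 ≈ 372.4928235
V = pitch²·Σt = 0.83²·3166189/8500 = 256.610

t(8,6)=3.356 V=256.610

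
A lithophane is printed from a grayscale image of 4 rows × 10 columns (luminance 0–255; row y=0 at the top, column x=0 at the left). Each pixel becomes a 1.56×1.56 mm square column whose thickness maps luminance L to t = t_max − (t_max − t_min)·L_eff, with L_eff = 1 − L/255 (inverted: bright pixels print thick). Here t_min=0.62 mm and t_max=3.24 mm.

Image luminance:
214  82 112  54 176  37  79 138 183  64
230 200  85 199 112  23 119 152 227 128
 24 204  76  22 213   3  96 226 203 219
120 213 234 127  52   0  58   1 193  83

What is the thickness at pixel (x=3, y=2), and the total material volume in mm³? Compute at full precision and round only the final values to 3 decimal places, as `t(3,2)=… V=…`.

span = t_max - t_min = 3.24 - 0.62 = 2.620
L(3,2) = 22, L_eff = 1 - 22/255 = 0.913725 (inverted)
t(3,2) = 3.24 - 2.620·0.913725 = 0.846
Σt over all 4·10 pixels = 56983/750 ≈ 75.9773333
V = pitch²·Σt = 1.56²·56983/750 = 184.898

t(3,2)=0.846 V=184.898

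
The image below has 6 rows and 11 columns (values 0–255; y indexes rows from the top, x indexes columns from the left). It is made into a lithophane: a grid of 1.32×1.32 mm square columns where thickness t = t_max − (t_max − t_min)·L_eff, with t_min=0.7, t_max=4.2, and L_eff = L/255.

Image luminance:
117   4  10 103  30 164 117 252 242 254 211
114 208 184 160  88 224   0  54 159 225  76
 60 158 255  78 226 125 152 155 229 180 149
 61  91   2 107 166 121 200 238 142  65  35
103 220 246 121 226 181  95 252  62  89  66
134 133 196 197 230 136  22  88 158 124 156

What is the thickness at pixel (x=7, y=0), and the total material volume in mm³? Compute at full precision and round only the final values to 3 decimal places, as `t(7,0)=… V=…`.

span = t_max - t_min = 4.2 - 0.7 = 3.500
L(7,0) = 252, L_eff = 252/255 = 0.988235
t(7,0) = 4.2 - 3.500·0.988235 = 0.741
Σt over all 6·11 pixels = 7679/51 ≈ 150.5686275
V = pitch²·Σt = 1.32²·7679/51 = 262.351

t(7,0)=0.741 V=262.351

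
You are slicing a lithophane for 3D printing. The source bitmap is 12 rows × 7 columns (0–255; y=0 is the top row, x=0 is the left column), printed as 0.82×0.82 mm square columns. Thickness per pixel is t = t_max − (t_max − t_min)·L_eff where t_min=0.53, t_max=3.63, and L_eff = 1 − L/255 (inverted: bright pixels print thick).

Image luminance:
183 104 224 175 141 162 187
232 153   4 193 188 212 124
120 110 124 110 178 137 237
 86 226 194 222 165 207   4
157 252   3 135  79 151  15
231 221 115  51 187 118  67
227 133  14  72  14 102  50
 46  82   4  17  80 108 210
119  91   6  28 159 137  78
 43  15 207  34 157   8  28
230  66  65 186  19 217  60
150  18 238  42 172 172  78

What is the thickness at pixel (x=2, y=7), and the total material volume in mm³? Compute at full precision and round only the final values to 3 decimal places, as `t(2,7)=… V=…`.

t(2,7)=0.579 V=113.035

span = t_max - t_min = 3.63 - 0.53 = 3.100
L(2,7) = 4, L_eff = 1 - 4/255 = 0.984314 (inverted)
t(2,7) = 3.63 - 3.100·0.984314 = 0.579
Σt over all 12·7 pixels = 12608/75 ≈ 168.1066667
V = pitch²·Σt = 0.82²·12608/75 = 113.035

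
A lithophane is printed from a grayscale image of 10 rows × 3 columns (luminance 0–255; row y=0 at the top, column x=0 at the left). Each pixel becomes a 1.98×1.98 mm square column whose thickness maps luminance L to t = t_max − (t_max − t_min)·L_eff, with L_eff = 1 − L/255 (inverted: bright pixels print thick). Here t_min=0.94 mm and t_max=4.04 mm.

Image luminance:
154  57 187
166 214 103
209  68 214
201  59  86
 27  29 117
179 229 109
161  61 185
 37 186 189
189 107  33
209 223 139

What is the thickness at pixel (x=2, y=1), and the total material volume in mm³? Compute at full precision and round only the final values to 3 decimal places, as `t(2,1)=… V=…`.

span = t_max - t_min = 4.04 - 0.94 = 3.100
L(2,1) = 103, L_eff = 1 - 103/255 = 0.596078 (inverted)
t(2,1) = 4.04 - 3.100·0.596078 = 2.192
Σt over all 10·3 pixels = 199847/2550 ≈ 78.3713725
V = pitch²·Σt = 1.98²·199847/2550 = 307.247

t(2,1)=2.192 V=307.247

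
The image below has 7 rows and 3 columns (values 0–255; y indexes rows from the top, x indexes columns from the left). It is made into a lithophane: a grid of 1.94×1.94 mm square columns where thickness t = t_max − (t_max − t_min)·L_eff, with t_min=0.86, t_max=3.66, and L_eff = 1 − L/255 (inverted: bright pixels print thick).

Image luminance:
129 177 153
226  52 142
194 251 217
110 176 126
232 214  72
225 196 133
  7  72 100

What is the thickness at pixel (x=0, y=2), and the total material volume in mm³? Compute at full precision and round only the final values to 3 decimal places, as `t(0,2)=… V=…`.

t(0,2)=2.990 V=200.378

span = t_max - t_min = 3.66 - 0.86 = 2.800
L(0,2) = 194, L_eff = 1 - 194/255 = 0.239216 (inverted)
t(0,2) = 3.66 - 2.800·0.239216 = 2.990
Σt over all 7·3 pixels = 9051/170 ≈ 53.2411765
V = pitch²·Σt = 1.94²·9051/170 = 200.378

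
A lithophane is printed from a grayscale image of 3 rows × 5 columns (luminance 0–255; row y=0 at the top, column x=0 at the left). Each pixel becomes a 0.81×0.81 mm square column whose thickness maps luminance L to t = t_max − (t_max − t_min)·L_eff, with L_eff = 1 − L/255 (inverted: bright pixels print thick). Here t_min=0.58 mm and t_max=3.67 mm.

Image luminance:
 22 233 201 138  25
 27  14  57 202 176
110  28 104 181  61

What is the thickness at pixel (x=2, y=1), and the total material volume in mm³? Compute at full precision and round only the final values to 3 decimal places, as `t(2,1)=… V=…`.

span = t_max - t_min = 3.67 - 0.58 = 3.090
L(2,1) = 57, L_eff = 1 - 57/255 = 0.776471 (inverted)
t(2,1) = 3.67 - 3.090·0.776471 = 1.271
Σt over all 3·5 pixels = 236587/8500 ≈ 27.8337647
V = pitch²·Σt = 0.81²·236587/8500 = 18.262

t(2,1)=1.271 V=18.262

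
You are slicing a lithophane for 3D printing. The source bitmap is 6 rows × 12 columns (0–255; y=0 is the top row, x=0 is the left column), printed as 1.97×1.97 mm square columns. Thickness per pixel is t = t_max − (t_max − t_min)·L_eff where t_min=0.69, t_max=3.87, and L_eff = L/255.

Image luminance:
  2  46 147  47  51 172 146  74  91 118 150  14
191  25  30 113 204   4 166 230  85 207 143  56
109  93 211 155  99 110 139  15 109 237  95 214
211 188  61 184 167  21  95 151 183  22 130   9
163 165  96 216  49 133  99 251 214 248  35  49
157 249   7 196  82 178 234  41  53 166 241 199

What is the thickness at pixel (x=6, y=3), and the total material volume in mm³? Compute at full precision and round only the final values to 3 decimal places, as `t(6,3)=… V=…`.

t(6,3)=2.685 V=643.816

span = t_max - t_min = 3.87 - 0.69 = 3.180
L(6,3) = 95, L_eff = 95/255 = 0.372549
t(6,3) = 3.87 - 3.180·0.372549 = 2.685
Σt over all 6·12 pixels = 705047/4250 ≈ 165.8934118
V = pitch²·Σt = 1.97²·705047/4250 = 643.816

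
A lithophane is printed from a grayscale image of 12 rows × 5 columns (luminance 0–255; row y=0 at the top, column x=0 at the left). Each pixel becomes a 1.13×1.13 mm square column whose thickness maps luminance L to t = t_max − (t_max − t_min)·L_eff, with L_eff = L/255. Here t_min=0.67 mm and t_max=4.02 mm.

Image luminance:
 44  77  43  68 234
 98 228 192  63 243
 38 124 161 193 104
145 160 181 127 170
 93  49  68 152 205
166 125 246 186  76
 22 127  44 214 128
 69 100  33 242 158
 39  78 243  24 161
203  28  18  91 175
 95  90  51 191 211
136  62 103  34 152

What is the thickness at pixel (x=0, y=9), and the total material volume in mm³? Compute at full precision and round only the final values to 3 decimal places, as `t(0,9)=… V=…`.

span = t_max - t_min = 4.02 - 0.67 = 3.350
L(0,9) = 203, L_eff = 203/255 = 0.796078
t(0,9) = 4.02 - 3.350·0.796078 = 1.353
Σt over all 12·5 pixels = 735593/5100 ≈ 144.2339216
V = pitch²·Σt = 1.13²·735593/5100 = 184.172

t(0,9)=1.353 V=184.172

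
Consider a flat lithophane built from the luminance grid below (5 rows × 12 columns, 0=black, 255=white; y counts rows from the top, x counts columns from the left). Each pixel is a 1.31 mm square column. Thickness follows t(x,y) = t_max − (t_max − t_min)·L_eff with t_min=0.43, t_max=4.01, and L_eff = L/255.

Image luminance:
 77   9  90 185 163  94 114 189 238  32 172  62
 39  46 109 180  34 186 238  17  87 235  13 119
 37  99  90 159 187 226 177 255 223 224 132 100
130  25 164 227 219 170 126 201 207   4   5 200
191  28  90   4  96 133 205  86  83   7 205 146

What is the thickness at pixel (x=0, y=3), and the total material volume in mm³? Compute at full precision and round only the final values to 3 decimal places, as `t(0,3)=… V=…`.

t(0,3)=2.185 V=230.054

span = t_max - t_min = 4.01 - 0.43 = 3.580
L(0,3) = 130, L_eff = 130/255 = 0.509804
t(0,3) = 4.01 - 3.580·0.509804 = 2.185
Σt over all 5·12 pixels = 1709219/12750 ≈ 134.0563922
V = pitch²·Σt = 1.31²·1709219/12750 = 230.054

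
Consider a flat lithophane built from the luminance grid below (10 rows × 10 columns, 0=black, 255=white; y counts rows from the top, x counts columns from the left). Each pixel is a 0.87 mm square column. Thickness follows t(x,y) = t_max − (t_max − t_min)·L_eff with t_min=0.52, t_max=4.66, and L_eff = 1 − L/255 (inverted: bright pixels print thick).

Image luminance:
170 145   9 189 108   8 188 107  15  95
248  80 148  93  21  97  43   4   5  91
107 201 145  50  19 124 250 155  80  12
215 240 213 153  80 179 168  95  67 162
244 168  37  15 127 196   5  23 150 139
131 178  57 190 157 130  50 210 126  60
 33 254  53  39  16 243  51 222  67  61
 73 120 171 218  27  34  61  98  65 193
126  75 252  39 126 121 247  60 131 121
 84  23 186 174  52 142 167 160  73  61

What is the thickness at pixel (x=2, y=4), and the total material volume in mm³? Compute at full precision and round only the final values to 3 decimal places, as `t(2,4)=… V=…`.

t(2,4)=1.121 V=180.566

span = t_max - t_min = 4.66 - 0.52 = 4.140
L(2,4) = 37, L_eff = 1 - 37/255 = 0.854902 (inverted)
t(2,4) = 4.66 - 4.140·0.854902 = 1.121
Σt over all 10·10 pixels = 1013879/4250 ≈ 238.5597647
V = pitch²·Σt = 0.87²·1013879/4250 = 180.566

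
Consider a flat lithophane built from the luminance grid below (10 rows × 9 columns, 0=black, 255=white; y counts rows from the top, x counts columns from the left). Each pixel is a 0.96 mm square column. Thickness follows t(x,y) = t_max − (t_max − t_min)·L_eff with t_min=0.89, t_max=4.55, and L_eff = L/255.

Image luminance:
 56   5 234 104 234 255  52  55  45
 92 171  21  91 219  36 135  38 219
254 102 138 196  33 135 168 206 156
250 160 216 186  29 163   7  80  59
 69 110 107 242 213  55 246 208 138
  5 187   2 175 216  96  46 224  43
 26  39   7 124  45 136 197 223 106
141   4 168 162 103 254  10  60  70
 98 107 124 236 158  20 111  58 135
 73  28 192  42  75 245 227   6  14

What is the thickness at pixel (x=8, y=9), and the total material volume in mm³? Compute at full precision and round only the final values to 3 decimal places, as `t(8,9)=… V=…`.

t(8,9)=4.349 V=234.457

span = t_max - t_min = 4.55 - 0.89 = 3.660
L(8,9) = 14, L_eff = 14/255 = 0.054902
t(8,9) = 4.55 - 3.660·0.054902 = 4.349
Σt over all 10·9 pixels = 1081209/4250 ≈ 254.4021176
V = pitch²·Σt = 0.96²·1081209/4250 = 234.457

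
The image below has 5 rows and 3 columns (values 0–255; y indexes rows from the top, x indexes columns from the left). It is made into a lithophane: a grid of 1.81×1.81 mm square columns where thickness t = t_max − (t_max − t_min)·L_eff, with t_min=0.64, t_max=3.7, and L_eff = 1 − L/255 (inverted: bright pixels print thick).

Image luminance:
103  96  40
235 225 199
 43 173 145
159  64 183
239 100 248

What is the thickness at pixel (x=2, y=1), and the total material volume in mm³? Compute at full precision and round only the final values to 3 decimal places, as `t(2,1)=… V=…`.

span = t_max - t_min = 3.7 - 0.64 = 3.060
L(2,1) = 199, L_eff = 1 - 199/255 = 0.219608 (inverted)
t(2,1) = 3.7 - 3.060·0.219608 = 3.028
Σt over all 5·3 pixels = 36.624
V = pitch²·Σt = 1.81²·36.624 = 119.984

t(2,1)=3.028 V=119.984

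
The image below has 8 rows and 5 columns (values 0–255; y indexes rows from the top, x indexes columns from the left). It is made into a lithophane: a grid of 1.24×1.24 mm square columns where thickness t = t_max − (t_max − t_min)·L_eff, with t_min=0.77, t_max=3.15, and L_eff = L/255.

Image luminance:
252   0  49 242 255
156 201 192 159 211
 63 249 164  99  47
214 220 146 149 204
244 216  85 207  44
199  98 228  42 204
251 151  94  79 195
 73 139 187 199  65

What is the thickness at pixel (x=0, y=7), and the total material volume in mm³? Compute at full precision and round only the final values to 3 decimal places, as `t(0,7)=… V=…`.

t(0,7)=2.469 V=103.729

span = t_max - t_min = 3.15 - 0.77 = 2.380
L(0,7) = 73, L_eff = 73/255 = 0.286275
t(0,7) = 3.15 - 2.380·0.286275 = 2.469
Σt over all 8·5 pixels = 25298/375 ≈ 67.4613333
V = pitch²·Σt = 1.24²·25298/375 = 103.729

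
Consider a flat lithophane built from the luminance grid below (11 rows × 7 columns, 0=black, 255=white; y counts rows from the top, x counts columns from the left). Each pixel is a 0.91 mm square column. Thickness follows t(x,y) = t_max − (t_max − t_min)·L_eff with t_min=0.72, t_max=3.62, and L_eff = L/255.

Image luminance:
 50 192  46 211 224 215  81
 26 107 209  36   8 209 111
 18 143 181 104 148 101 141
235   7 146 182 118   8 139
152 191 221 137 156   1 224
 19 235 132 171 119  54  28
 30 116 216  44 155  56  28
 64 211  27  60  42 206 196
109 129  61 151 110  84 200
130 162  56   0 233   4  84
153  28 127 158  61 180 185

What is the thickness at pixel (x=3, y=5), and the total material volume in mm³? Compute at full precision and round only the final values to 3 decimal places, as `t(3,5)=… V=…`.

t(3,5)=1.675 V=145.200

span = t_max - t_min = 3.62 - 0.72 = 2.900
L(3,5) = 171, L_eff = 171/255 = 0.670588
t(3,5) = 3.62 - 2.900·0.670588 = 1.675
Σt over all 11·7 pixels = 447119/2550 ≈ 175.3407843
V = pitch²·Σt = 0.91²·447119/2550 = 145.200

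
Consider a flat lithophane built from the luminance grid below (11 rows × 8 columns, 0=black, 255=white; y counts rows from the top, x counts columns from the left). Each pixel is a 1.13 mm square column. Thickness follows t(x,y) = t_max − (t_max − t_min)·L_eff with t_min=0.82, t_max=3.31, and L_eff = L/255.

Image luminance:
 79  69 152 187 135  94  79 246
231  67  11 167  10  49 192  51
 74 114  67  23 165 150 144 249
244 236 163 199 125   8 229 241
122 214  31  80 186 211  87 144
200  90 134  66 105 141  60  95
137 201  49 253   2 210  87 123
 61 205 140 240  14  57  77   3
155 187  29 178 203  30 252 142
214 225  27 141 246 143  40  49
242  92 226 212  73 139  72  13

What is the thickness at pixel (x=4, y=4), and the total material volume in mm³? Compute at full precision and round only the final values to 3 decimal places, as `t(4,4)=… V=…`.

span = t_max - t_min = 3.31 - 0.82 = 2.490
L(4,4) = 186, L_eff = 186/255 = 0.729412
t(4,4) = 3.31 - 2.490·0.729412 = 1.494
Σt over all 11·8 pixels = 305853/1700 ≈ 179.9135294
V = pitch²·Σt = 1.13²·305853/1700 = 229.732

t(4,4)=1.494 V=229.732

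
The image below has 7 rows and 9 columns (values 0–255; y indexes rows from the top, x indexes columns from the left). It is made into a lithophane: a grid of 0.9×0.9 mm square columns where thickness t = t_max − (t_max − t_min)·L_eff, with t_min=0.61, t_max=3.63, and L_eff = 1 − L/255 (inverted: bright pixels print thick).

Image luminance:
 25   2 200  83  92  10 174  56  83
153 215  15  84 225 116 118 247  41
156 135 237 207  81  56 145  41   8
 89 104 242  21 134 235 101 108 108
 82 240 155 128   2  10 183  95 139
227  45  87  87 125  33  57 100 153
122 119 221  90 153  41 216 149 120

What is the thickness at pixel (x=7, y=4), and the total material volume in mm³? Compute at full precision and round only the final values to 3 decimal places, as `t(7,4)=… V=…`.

span = t_max - t_min = 3.63 - 0.61 = 3.020
L(7,4) = 95, L_eff = 1 - 95/255 = 0.627451 (inverted)
t(7,4) = 3.63 - 3.020·0.627451 = 1.735
Σt over all 7·9 pixels = 1064139/8500 ≈ 125.1928235
V = pitch²·Σt = 0.9²·1064139/8500 = 101.406

t(7,4)=1.735 V=101.406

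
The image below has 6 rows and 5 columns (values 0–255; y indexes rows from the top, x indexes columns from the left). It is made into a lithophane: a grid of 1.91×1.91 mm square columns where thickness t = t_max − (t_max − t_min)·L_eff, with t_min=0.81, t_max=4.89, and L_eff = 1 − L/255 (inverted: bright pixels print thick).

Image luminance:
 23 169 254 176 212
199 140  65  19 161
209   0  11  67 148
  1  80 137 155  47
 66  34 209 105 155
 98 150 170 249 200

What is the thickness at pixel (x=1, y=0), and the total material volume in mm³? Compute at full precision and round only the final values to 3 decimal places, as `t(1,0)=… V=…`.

span = t_max - t_min = 4.89 - 0.81 = 4.080
L(1,0) = 169, L_eff = 1 - 169/255 = 0.337255 (inverted)
t(1,0) = 4.89 - 4.080·0.337255 = 3.514
Σt over all 6·5 pixels = 83.644
V = pitch²·Σt = 1.91²·83.644 = 305.142

t(1,0)=3.514 V=305.142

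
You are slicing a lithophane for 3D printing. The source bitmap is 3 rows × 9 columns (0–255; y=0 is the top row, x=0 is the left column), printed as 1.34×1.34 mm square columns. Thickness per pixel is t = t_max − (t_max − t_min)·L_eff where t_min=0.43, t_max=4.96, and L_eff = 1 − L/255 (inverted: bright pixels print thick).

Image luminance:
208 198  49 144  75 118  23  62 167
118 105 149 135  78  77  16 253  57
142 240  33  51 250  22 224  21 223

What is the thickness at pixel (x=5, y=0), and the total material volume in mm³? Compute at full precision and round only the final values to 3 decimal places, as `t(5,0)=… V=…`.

span = t_max - t_min = 4.96 - 0.43 = 4.530
L(5,0) = 118, L_eff = 1 - 118/255 = 0.537255 (inverted)
t(5,0) = 4.96 - 4.530·0.537255 = 2.526
Σt over all 3·9 pixels = 587623/8500 ≈ 69.1321176
V = pitch²·Σt = 1.34²·587623/8500 = 124.134

t(5,0)=2.526 V=124.134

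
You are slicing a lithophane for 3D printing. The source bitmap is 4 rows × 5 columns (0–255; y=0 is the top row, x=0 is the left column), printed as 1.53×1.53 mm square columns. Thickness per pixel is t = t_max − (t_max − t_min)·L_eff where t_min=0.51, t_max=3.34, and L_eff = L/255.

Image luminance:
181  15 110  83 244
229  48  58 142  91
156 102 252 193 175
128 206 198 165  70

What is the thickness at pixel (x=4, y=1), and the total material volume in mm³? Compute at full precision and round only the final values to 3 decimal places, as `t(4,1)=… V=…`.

t(4,1)=2.330 V=82.435

span = t_max - t_min = 3.34 - 0.51 = 2.830
L(4,1) = 91, L_eff = 91/255 = 0.356863
t(4,1) = 3.34 - 2.830·0.356863 = 2.330
Σt over all 4·5 pixels = 448991/12750 ≈ 35.2149804
V = pitch²·Σt = 1.53²·448991/12750 = 82.435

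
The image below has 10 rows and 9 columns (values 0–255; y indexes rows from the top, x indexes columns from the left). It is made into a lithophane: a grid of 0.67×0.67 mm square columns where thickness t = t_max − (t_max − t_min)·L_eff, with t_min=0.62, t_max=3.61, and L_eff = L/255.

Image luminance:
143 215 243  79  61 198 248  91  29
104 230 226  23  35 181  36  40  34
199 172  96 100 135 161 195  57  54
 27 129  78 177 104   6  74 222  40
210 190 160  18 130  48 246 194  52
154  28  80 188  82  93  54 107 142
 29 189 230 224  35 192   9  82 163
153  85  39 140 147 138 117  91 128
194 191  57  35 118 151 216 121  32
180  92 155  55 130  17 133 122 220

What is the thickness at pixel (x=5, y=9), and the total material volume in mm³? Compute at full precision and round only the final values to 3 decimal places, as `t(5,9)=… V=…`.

t(5,9)=3.411 V=88.854

span = t_max - t_min = 3.61 - 0.62 = 2.990
L(5,9) = 17, L_eff = 17/255 = 0.066667
t(5,9) = 3.61 - 2.990·0.066667 = 3.411
Σt over all 10·9 pixels = 2523689/12750 ≈ 197.9363922
V = pitch²·Σt = 0.67²·2523689/12750 = 88.854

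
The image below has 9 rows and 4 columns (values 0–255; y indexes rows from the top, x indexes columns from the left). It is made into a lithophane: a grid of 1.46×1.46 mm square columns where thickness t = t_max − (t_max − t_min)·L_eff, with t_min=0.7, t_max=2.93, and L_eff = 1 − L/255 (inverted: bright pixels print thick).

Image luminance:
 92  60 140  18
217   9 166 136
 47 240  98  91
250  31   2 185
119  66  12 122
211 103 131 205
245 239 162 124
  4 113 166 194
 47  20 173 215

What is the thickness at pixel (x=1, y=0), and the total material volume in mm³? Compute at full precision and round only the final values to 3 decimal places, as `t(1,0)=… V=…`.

span = t_max - t_min = 2.93 - 0.7 = 2.230
L(1,0) = 60, L_eff = 1 - 60/255 = 0.764706 (inverted)
t(1,0) = 2.93 - 2.230·0.764706 = 1.225
Σt over all 9·4 pixels = 1635619/25500 ≈ 64.1419216
V = pitch²·Σt = 1.46²·1635619/25500 = 136.725

t(1,0)=1.225 V=136.725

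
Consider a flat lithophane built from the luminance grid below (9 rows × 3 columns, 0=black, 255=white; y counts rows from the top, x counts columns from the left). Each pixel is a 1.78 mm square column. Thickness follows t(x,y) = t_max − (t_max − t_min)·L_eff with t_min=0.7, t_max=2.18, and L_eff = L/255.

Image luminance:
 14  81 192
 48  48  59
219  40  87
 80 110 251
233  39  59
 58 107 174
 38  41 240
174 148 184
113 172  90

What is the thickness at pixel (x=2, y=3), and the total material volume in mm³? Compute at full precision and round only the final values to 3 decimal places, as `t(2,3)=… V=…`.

t(2,3)=0.723 V=129.504

span = t_max - t_min = 2.18 - 0.7 = 1.480
L(2,3) = 251, L_eff = 251/255 = 0.984314
t(2,3) = 2.18 - 1.480·0.984314 = 0.723
Σt over all 9·3 pixels = 173713/4250 ≈ 40.8736471
V = pitch²·Σt = 1.78²·173713/4250 = 129.504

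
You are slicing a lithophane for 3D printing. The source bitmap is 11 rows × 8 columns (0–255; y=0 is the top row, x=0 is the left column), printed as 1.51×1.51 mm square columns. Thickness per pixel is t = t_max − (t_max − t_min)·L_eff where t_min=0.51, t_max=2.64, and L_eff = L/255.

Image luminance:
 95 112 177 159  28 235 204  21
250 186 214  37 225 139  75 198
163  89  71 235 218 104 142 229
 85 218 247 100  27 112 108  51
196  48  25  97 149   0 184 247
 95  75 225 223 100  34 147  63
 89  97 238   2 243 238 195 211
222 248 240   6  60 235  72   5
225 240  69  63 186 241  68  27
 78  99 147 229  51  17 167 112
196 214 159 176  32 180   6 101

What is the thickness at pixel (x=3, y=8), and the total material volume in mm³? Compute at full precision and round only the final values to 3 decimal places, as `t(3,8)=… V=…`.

t(3,8)=2.114 V=302.195

span = t_max - t_min = 2.64 - 0.51 = 2.130
L(3,8) = 63, L_eff = 63/255 = 0.247059
t(3,8) = 2.64 - 2.130·0.247059 = 2.114
Σt over all 11·8 pixels = 563277/4250 ≈ 132.5357647
V = pitch²·Σt = 1.51²·563277/4250 = 302.195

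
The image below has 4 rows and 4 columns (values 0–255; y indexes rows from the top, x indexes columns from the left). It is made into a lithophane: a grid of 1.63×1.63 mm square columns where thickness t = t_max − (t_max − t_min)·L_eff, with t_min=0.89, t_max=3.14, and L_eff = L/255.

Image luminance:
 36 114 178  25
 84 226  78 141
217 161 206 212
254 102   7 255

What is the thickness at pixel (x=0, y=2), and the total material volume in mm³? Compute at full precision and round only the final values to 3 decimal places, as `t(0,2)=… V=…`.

t(0,2)=1.225 V=79.657

span = t_max - t_min = 3.14 - 0.89 = 2.250
L(0,2) = 217, L_eff = 217/255 = 0.850980
t(0,2) = 3.14 - 2.250·0.850980 = 1.225
Σt over all 4·4 pixels = 12742/425 ≈ 29.9811765
V = pitch²·Σt = 1.63²·12742/425 = 79.657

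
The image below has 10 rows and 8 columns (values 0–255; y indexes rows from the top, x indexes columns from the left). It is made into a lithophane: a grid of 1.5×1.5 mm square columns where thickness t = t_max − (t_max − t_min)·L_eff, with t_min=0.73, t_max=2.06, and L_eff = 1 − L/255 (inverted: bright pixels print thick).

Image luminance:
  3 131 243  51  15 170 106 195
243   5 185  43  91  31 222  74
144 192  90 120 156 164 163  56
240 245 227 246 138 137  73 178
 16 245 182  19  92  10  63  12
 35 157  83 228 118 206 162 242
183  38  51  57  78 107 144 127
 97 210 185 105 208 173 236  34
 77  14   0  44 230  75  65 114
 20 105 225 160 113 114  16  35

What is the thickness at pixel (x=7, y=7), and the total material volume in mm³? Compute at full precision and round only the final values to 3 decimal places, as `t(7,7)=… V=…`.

t(7,7)=0.907 V=245.080

span = t_max - t_min = 2.06 - 0.73 = 1.330
L(7,7) = 34, L_eff = 1 - 34/255 = 0.866667 (inverted)
t(7,7) = 2.06 - 1.330·0.866667 = 0.907
Σt over all 10·8 pixels = 925857/8500 ≈ 108.9243529
V = pitch²·Σt = 1.5²·925857/8500 = 245.080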